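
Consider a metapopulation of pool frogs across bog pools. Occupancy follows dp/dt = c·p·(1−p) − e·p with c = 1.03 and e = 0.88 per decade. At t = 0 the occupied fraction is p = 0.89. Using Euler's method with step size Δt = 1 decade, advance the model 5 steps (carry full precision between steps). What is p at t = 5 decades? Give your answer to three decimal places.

0.171

Update rule: p ← p + [c·p·(1−p) − e·p]·Δt with Δt = 1.
p: 0.89000 → 0.20764  (Δp = -0.68236)
p: 0.20764 → 0.19438  (Δp = -0.01326)
p: 0.19438 → 0.18462  (Δp = -0.00976)
p: 0.18462 → 0.17720  (Δp = -0.00741)
p: 0.17720 → 0.17144  (Δp = -0.00576)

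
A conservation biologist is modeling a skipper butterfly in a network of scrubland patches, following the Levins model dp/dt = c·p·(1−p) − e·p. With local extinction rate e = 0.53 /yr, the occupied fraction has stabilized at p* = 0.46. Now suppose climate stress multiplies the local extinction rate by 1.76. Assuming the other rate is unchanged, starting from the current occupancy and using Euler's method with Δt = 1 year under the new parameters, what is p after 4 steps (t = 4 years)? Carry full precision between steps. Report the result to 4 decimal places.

0.1566

Balance c(1−p*) = e gives c = e/(1 − 0.46000) = 0.53/0.54000 = 0.98148.
Starting from p₀ = 0.46000; update p ← p + (dp/dt)·Δt with the new parameters.
t = 1: p = 0.46000 + (-0.18529) = 0.27471
t = 2: p = 0.27471 + (-0.06070) = 0.21402
t = 3: p = 0.21402 + (-0.03454) = 0.17948
t = 4: p = 0.17948 + (-0.02288) = 0.15660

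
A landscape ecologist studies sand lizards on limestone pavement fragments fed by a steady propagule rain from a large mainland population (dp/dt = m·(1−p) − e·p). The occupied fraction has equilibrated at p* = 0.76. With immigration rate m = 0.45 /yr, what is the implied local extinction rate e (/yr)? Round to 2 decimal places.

At equilibrium m(1−p*) = e·p*, so e = m(1−p*)/p*.
e = 0.45 × 0.2400 / 0.76 = 0.1421.

0.14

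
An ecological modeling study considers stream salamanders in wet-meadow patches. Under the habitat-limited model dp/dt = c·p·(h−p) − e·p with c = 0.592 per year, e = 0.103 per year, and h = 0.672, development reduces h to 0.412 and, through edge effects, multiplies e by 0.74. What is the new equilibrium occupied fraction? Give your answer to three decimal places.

Before: p* = h − e/c = 0.672 − 0.103/0.592 = 0.672 − 0.1740 = 0.4980.
After: c = 0.592, e = 0.07622, h = 0.412; p* = 0.412 − 0.07622/0.592 = 0.2833.

0.283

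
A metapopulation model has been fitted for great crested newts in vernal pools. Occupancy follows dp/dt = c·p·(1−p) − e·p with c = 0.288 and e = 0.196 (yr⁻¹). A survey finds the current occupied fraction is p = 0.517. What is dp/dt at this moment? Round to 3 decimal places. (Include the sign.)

Colonization term: c·p·(1−p) = 0.288×0.517×0.4830 = 0.07192.
Extinction term: e·p = 0.10133.
dp/dt = 0.07192 − 0.10133 = -0.02942.

-0.029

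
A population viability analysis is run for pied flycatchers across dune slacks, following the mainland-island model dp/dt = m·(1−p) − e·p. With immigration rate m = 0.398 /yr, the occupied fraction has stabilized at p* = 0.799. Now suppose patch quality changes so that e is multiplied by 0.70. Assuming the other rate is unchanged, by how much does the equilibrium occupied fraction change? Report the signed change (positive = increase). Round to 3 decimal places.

0.051

Balance m(1−p*) = e·p* gives e = m(1−p*)/p* = 0.398×0.20100/0.79900 = 0.10012.
New p* = m/(m+e) = 0.39800/(0.39800+0.07008) = 0.85028.
Δp* = 0.85028 − 0.79900 = +0.05128.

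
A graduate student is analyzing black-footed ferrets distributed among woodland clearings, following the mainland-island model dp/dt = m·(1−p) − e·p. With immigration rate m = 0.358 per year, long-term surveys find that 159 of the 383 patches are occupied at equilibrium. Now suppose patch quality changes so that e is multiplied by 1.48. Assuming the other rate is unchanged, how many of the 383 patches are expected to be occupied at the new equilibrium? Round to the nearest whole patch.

Observed p* = 159/383 = 0.41514.
Balance m(1−p*) = e·p* gives e = m(1−p*)/p* = 0.358×0.58486/0.41514 = 0.50436.
New p* = m/(m+e) = 0.35800/(0.35800+0.74645) = 0.32414.
Expected occupied = 383 × 0.32414 = 124.15 ≈ 124.

124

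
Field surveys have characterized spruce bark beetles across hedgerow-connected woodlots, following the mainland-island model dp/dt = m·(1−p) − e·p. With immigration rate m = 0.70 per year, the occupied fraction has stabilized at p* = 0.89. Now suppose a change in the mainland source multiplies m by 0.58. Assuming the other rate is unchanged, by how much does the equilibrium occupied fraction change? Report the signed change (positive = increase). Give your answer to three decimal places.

Balance m(1−p*) = e·p* gives e = m(1−p*)/p* = 0.70×0.11000/0.89000 = 0.08652.
New p* = m/(m+e) = 0.40600/(0.40600+0.08652) = 0.82433.
Δp* = 0.82433 − 0.89000 = -0.06567.

-0.066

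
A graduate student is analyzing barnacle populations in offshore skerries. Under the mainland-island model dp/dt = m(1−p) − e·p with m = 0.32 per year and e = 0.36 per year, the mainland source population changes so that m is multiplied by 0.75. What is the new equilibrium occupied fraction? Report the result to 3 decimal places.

0.400

Before: p* = 0.32/(0.32+0.36) = 0.4706.
After: m = 0.24, e = 0.36; p* = 0.24/0.6000 = 0.4000.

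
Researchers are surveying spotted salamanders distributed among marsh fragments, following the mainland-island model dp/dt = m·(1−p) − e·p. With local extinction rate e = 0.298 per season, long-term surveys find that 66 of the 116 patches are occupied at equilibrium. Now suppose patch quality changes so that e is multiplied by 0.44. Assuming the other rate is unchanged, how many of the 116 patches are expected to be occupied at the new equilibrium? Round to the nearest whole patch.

Observed p* = 66/116 = 0.56897.
Balance m(1−p*) = e·p* gives m = e·p*/(1−p*) = 0.298×0.56897/0.43103 = 0.39337.
New p* = m/(m+e) = 0.39337/(0.39337+0.13112) = 0.75000.
Expected occupied = 116 × 0.75000 = 87.00 ≈ 87.

87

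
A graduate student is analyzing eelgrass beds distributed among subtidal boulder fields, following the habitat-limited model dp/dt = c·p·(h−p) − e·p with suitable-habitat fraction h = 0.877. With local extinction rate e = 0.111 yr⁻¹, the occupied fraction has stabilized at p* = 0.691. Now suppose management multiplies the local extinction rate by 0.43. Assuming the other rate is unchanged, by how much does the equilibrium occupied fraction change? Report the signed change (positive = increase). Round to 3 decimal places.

0.106

Balance c(h−p*) = e gives c = e/(0.877 − 0.69100) = 0.111/0.18600 = 0.59677.
New p* = 0.877 − e/c = 0.877 − 0.04773/0.59677 = 0.79702.
Δp* = 0.79702 − 0.69100 = +0.10602.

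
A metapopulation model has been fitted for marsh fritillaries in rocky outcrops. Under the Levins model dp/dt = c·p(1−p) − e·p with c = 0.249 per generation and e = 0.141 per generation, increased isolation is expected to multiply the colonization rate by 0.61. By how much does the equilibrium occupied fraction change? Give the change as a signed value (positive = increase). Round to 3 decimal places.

Before: p* = 1 − 0.141/0.249 = 0.4337.
After the change, c = 0.15189, e = 0.141, so p* = 1 − 0.141/0.15189 = 0.0717.
Δp* = 0.0717 − 0.4337 = -0.3620.

-0.362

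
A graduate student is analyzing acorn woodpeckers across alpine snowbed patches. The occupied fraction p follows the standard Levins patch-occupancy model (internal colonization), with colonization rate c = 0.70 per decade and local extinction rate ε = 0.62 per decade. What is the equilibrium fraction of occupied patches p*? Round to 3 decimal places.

0.114

Setting dp/dt = 0 and dividing through by p* gives c·(1−p*) = ε.
So p* = 1 − ε/c = 1 − 0.62/0.70 = 1 − 0.8857 = 0.1143.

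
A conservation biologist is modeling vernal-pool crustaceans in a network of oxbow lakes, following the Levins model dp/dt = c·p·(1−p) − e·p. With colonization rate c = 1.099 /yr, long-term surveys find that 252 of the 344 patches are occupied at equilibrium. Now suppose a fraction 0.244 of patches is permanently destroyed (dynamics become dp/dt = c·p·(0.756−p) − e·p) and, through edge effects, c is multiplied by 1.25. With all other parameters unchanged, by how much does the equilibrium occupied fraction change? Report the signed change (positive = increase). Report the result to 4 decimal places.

-0.1905

Observed p* = 252/344 = 0.73256.
Balance c(1−p*) = e gives e = 1.099×(1 − 0.73256) = 0.29392.
New p* = 0.756 − e/c = 0.756 − 0.29392/1.37375 = 0.54205.
Δp* = 0.54205 − 0.73256 = -0.19051.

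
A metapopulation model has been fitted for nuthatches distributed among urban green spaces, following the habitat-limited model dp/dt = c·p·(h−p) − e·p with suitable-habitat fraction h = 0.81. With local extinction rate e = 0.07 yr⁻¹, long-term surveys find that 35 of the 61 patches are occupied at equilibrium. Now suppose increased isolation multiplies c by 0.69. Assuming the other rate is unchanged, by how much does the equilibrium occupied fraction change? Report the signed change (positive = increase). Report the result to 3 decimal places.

Observed p* = 35/61 = 0.57377.
Balance c(h−p*) = e gives c = e/(0.81 − 0.57377) = 0.07/0.23623 = 0.29632.
New p* = 0.81 − e/c = 0.81 − 0.07000/0.20446 = 0.46763.
Δp* = 0.46763 − 0.57377 = -0.10614.

-0.106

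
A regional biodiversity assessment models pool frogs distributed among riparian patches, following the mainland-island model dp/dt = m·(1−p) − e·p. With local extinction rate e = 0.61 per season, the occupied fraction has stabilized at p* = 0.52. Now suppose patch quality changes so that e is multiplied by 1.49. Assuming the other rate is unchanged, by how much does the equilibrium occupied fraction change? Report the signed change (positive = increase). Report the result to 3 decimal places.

-0.099

Balance m(1−p*) = e·p* gives m = e·p*/(1−p*) = 0.61×0.52000/0.48000 = 0.66083.
New p* = m/(m+e) = 0.66083/(0.66083+0.90890) = 0.42098.
Δp* = 0.42098 − 0.52000 = -0.09902.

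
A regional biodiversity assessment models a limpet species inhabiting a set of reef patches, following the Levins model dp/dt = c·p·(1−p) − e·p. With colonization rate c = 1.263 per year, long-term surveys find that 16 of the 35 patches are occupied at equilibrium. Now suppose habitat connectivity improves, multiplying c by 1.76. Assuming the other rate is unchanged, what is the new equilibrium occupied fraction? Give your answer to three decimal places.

0.692

Observed p* = 16/35 = 0.45714.
Balance c(1−p*) = e gives e = 1.263×(1 − 0.45714) = 0.68563.
New p* = 1 − e/c = 1 − 0.68563/2.22288 = 0.69156.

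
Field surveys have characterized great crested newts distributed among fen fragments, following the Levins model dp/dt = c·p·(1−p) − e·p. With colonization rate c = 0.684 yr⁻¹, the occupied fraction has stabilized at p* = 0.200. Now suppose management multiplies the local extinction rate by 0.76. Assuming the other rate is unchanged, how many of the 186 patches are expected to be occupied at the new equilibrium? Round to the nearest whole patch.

Balance c(1−p*) = e gives e = 0.684×(1 − 0.20000) = 0.54720.
New p* = 1 − e/c = 1 − 0.41587/0.68400 = 0.39200.
Expected occupied = 186 × 0.39200 = 72.91 ≈ 73.

73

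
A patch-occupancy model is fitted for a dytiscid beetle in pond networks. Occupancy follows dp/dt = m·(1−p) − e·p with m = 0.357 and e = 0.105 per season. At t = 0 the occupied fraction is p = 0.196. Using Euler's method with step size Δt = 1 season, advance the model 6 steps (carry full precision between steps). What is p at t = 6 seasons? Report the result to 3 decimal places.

Update rule: p ← p + [m·(1−p) − e·p]·Δt with Δt = 1.
p: 0.19600 → 0.46245  (Δp = +0.26645)
p: 0.46245 → 0.60580  (Δp = +0.14335)
p: 0.60580 → 0.68292  (Δp = +0.07712)
p: 0.68292 → 0.72441  (Δp = +0.04149)
p: 0.72441 → 0.74673  (Δp = +0.02232)
p: 0.74673 → 0.75874  (Δp = +0.01201)

0.759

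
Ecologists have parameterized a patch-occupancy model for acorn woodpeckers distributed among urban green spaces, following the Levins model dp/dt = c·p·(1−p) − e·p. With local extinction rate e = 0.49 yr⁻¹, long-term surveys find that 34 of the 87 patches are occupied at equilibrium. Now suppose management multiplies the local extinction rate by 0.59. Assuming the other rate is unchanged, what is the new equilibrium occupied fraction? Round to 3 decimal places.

Observed p* = 34/87 = 0.39080.
Balance c(1−p*) = e gives c = e/(1 − 0.39080) = 0.49/0.60920 = 0.80433.
New p* = 1 − e/c = 1 − 0.28910/0.80433 = 0.64057.

0.641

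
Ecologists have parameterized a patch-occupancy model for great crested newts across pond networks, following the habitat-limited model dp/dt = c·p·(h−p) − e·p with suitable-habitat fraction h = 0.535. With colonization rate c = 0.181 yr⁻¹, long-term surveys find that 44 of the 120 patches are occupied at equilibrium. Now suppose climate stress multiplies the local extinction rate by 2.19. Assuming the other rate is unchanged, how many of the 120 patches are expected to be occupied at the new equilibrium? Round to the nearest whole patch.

20

Observed p* = 44/120 = 0.36667.
Balance c(h−p*) = e gives e = 0.181×(0.535 − 0.36667) = 0.03047.
New p* = 0.535 − e/c = 0.535 − 0.06673/0.18100 = 0.16633.
Expected occupied = 120 × 0.16633 = 19.96 ≈ 20.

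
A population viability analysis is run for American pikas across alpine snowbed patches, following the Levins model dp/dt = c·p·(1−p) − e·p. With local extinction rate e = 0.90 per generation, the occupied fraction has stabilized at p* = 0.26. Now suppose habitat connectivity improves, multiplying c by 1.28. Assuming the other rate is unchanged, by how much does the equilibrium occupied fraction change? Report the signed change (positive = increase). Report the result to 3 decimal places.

0.162

Balance c(1−p*) = e gives c = e/(1 − 0.26000) = 0.90/0.74000 = 1.21622.
New p* = 1 − e/c = 1 − 0.90000/1.55676 = 0.42188.
Δp* = 0.42188 − 0.26000 = +0.16188.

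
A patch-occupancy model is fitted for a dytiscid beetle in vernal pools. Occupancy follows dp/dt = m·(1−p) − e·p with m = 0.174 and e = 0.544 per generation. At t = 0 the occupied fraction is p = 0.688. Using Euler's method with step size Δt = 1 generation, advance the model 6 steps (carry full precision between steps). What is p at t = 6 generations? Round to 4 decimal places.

Update rule: p ← p + [m·(1−p) − e·p]·Δt with Δt = 1.
  1  |  dp/dt·Δt = -0.319984  |  p_1 = 0.368016
  2  |  dp/dt·Δt = -0.090235  |  p_2 = 0.277781
  3  |  dp/dt·Δt = -0.025446  |  p_3 = 0.252334
  4  |  dp/dt·Δt = -0.007176  |  p_4 = 0.245158
  5  |  dp/dt·Δt = -0.002024  |  p_5 = 0.243135
  6  |  dp/dt·Δt = -0.000571  |  p_6 = 0.242564

0.2426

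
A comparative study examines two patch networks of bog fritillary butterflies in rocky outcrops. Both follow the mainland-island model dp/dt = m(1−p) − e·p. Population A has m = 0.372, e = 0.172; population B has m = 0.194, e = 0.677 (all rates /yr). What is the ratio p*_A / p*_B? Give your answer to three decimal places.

3.070

A: p*_A = m/(m+e) = 0.372/0.5440 = 0.6838.
B: p*_B = 0.194/0.8710 = 0.2227.
p*_A / p*_B = 0.6838/0.2227 = 3.0702.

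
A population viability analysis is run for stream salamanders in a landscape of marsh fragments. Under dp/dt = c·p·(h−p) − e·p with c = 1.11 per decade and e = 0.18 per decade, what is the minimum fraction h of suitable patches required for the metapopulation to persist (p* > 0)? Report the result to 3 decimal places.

p* = h − e/c is positive only when h > e/c.
h_min = e/c = 0.18/1.11 = 0.1622.

0.162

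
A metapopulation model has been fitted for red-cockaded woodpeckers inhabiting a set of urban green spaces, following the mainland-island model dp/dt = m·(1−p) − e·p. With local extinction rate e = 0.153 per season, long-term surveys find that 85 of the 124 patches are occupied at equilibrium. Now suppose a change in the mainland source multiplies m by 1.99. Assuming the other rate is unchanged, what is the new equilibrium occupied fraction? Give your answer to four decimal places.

Observed p* = 85/124 = 0.68548.
Balance m(1−p*) = e·p* gives m = e·p*/(1−p*) = 0.153×0.68548/0.31452 = 0.33346.
New p* = m/(m+e) = 0.66359/(0.66359+0.15300) = 0.81264.

0.8126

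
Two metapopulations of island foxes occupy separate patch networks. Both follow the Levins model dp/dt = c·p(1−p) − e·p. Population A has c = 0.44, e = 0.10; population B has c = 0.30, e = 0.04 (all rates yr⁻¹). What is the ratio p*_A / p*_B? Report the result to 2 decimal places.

0.89

A: p*_A = 1 − 0.10/0.44 = 0.7727.
B: p*_B = 1 − 0.04/0.30 = 0.8667.
p*_A / p*_B = 0.7727/0.8667 = 0.8916.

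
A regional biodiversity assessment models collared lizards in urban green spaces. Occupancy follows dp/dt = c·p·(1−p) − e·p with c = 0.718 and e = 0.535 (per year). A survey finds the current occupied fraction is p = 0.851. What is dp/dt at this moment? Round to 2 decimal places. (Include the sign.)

-0.36

Colonization term: c·p·(1−p) = 0.718×0.851×0.1490 = 0.09104.
Extinction term: e·p = 0.45528.
dp/dt = 0.09104 − 0.45528 = -0.36424.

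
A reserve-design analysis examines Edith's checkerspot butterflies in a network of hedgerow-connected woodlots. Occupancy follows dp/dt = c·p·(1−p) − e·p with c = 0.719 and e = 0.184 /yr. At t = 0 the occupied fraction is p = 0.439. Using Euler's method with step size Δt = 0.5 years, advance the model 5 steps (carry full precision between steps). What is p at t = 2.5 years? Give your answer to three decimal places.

Update rule: p ← p + [c·p·(1−p) − e·p]·Δt with Δt = 0.5.
t = 0.5: p = 0.43900 + (+0.04815) = 0.48715
t = 1: p = 0.48715 + (+0.04500) = 0.53215
t = 1.5: p = 0.53215 + (+0.04055) = 0.57269
t = 2: p = 0.57269 + (+0.03529) = 0.60798
t = 2.5: p = 0.60798 + (+0.02975) = 0.63773

0.638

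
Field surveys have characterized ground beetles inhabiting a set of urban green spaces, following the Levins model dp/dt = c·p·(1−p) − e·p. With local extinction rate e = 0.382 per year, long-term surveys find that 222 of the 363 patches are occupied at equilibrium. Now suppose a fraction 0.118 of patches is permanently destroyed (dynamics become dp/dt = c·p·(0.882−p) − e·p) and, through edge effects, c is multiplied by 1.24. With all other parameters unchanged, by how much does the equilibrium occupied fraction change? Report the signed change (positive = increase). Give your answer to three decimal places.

-0.043

Observed p* = 222/363 = 0.61157.
Balance c(1−p*) = e gives c = e/(1 − 0.61157) = 0.382/0.38843 = 0.98345.
New p* = 0.882 − e/c = 0.882 − 0.38200/1.21948 = 0.56875.
Δp* = 0.56875 − 0.61157 = -0.04282.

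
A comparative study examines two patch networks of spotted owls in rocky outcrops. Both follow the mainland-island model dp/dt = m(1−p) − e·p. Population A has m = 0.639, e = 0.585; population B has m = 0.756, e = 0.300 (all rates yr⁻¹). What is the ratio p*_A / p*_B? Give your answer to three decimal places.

0.729

A: p*_A = m/(m+e) = 0.639/1.2240 = 0.5221.
B: p*_B = 0.756/1.0560 = 0.7159.
p*_A / p*_B = 0.5221/0.7159 = 0.7292.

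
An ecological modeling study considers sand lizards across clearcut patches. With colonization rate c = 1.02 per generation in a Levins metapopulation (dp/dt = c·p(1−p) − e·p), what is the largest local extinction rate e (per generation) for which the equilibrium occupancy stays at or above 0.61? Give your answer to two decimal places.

0.40

1 − e/c ≥ 0.61 ⇒ e ≤ c(1 − 0.61) = 1.02 × 0.3900.
e_max = 0.3978.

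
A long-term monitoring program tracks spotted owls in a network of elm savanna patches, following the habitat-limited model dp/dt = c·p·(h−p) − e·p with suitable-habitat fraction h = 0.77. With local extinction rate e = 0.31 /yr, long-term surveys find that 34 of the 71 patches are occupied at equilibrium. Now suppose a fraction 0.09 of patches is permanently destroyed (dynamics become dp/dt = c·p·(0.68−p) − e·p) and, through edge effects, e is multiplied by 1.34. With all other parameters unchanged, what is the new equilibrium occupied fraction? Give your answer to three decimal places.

Observed p* = 34/71 = 0.47887.
Balance c(h−p*) = e gives c = e/(0.77 − 0.47887) = 0.31/0.29113 = 1.06482.
New p* = 0.68 − e/c = 0.68 − 0.41540/1.06482 = 0.28989.

0.290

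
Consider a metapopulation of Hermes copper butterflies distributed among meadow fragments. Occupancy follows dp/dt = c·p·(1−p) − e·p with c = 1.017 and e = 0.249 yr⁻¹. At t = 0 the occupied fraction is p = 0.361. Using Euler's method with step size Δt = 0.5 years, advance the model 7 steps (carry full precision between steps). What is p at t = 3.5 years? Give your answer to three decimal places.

Update rule: p ← p + [c·p·(1−p) − e·p]·Δt with Δt = 0.5.
step 1: Δp = +0.07236, p = 0.43336
step 2: Δp = +0.07091, p = 0.50427
step 3: Δp = +0.06433, p = 0.56860
step 4: Δp = +0.05394, p = 0.62254
step 5: Δp = +0.04198, p = 0.66453
step 6: Δp = +0.03063, p = 0.69515
step 7: Δp = +0.02121, p = 0.71637

0.716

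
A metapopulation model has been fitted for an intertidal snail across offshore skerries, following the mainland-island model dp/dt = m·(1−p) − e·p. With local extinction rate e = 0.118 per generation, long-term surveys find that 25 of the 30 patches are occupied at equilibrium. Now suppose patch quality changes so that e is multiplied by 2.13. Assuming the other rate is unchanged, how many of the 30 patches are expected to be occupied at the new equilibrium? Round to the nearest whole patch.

21

Observed p* = 25/30 = 0.83333.
Balance m(1−p*) = e·p* gives m = e·p*/(1−p*) = 0.118×0.83333/0.16667 = 0.58999.
New p* = m/(m+e) = 0.58999/(0.58999+0.25134) = 0.70126.
Expected occupied = 30 × 0.70126 = 21.04 ≈ 21.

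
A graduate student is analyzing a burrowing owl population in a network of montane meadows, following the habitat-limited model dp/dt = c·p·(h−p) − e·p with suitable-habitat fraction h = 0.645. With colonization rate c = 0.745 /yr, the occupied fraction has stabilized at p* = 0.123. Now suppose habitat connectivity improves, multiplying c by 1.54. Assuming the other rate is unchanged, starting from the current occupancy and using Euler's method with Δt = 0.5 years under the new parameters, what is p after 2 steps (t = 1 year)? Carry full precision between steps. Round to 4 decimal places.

Balance c(h−p*) = e gives e = 0.745×(0.645 − 0.12300) = 0.38889.
Starting from p₀ = 0.12300; update p ← p + (dp/dt)·Δt with the new parameters.
t = 0.5: p = 0.12300 + (+0.01292) = 0.13592
t = 1: p = 0.13592 + (+0.01326) = 0.14918

0.1492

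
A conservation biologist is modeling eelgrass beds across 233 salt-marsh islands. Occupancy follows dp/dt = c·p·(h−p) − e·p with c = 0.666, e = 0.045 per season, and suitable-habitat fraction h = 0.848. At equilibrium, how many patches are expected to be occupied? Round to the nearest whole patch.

p* = h − e/c = 0.848 − 0.0676 = 0.7804.
Expected occupied patches = N × p* = 233 × 0.7804 = 181.84 ≈ 182.

182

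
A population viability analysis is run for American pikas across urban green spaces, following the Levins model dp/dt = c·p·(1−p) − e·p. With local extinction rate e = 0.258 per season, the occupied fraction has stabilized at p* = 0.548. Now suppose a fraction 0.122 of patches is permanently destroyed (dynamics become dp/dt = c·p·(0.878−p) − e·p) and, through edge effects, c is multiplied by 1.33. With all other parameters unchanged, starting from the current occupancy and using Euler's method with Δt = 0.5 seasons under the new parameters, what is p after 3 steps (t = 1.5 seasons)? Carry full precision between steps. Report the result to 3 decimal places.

0.543

Balance c(1−p*) = e gives c = e/(1 − 0.54800) = 0.258/0.45200 = 0.57080.
Starting from p₀ = 0.54800; update p ← p + (dp/dt)·Δt with the new parameters.
p: 0.54800 → 0.54595  (Δp = -0.00205)
p: 0.54595 → 0.54433  (Δp = -0.00162)
p: 0.54433 → 0.54306  (Δp = -0.00128)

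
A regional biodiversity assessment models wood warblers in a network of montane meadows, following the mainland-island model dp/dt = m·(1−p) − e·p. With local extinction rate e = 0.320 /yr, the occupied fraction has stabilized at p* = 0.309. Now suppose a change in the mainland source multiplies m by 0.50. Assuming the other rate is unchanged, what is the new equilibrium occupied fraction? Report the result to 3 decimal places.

0.183

Balance m(1−p*) = e·p* gives m = e·p*/(1−p*) = 0.320×0.30900/0.69100 = 0.14310.
New p* = m/(m+e) = 0.07155/(0.07155+0.32000) = 0.18274.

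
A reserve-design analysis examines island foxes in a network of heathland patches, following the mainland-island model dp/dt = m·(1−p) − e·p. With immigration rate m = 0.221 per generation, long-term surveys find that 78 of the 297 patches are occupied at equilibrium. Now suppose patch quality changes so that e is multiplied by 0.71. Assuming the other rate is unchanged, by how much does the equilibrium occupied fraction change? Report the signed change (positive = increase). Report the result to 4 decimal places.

Observed p* = 78/297 = 0.26263.
Balance m(1−p*) = e·p* gives e = m(1−p*)/p* = 0.221×0.73737/0.26263 = 0.62049.
New p* = m/(m+e) = 0.22100/(0.22100+0.44055) = 0.33406.
Δp* = 0.33406 − 0.26263 = +0.07143.

0.0714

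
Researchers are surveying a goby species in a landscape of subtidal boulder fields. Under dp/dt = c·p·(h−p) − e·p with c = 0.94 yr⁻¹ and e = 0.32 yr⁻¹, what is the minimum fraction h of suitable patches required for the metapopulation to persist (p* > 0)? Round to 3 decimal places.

p* = h − e/c is positive only when h > e/c.
h_min = e/c = 0.32/0.94 = 0.3404.

0.340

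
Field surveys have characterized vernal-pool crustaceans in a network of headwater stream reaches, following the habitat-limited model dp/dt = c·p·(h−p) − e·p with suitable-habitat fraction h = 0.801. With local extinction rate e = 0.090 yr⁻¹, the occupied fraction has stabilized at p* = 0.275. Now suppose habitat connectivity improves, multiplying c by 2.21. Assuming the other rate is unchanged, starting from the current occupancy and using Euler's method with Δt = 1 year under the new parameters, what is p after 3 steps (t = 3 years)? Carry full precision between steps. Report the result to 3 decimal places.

0.364

Balance c(h−p*) = e gives c = e/(0.801 − 0.27500) = 0.090/0.52600 = 0.17110.
Starting from p₀ = 0.27500; update p ← p + (dp/dt)·Δt with the new parameters.
t = 1: p = 0.27500 + (+0.02995) = 0.30495
t = 2: p = 0.30495 + (+0.02976) = 0.33470
t = 3: p = 0.33470 + (+0.02889) = 0.36360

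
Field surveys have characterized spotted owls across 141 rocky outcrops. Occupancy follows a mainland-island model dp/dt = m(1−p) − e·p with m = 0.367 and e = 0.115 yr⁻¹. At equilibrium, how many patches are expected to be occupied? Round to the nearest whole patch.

107

p* = m/(m+e) = 0.367/0.4820 = 0.7614.
Expected occupied patches = N × p* = 141 × 0.7614 = 107.36 ≈ 107.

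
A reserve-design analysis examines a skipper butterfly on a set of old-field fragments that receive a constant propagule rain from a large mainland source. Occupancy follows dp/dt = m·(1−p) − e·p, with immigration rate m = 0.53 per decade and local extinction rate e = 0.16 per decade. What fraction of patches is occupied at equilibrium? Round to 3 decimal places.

At equilibrium the propagule rain into empty patches balances local extinction: m(1−p*) = e·p*.
p* = m/(m+e) = 0.53/(0.53+0.16) = 0.53/0.6900 = 0.7681.

0.768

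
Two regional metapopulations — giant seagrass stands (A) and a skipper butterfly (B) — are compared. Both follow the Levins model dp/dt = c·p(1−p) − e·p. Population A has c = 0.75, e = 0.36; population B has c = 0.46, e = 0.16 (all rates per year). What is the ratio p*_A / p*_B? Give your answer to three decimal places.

0.797

A: p*_A = 1 − 0.36/0.75 = 0.5200.
B: p*_B = 1 − 0.16/0.46 = 0.6522.
p*_A / p*_B = 0.5200/0.6522 = 0.7973.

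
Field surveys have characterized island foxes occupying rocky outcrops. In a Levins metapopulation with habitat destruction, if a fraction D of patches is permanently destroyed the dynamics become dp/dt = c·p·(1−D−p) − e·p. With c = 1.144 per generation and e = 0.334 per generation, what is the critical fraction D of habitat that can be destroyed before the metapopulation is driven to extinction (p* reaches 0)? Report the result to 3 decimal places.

The nontrivial equilibrium is p* = (1−D) − e/c; extinction occurs when this hits zero.
So D_crit = 1 − e/c = 1 − 0.334/1.144 = 1 − 0.2920 = 0.7080.
Note this equals the original equilibrium occupancy — the Levins extinction-debt result.

0.708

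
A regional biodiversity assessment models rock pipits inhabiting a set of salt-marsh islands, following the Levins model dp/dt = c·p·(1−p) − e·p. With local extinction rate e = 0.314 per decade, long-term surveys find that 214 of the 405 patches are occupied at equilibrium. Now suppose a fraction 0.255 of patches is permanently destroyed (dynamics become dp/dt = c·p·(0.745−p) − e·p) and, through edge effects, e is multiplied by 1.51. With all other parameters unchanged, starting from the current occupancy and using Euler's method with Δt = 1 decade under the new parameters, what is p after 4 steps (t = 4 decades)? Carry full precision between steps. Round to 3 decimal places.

0.202

Observed p* = 214/405 = 0.52840.
Balance c(1−p*) = e gives c = e/(1 − 0.52840) = 0.314/0.47160 = 0.66581.
Starting from p₀ = 0.52840; update p ← p + (dp/dt)·Δt with the new parameters.
t = 1: p = 0.52840 + (-0.17433) = 0.35407
t = 2: p = 0.35407 + (-0.07572) = 0.27835
t = 3: p = 0.27835 + (-0.04549) = 0.23286
t = 4: p = 0.23286 + (-0.03100) = 0.20185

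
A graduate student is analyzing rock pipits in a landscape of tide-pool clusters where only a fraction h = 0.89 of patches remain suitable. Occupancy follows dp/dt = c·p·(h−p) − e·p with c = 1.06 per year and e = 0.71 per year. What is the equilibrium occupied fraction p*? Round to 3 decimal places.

Setting dp/dt = 0 and dividing by p* gives c·(h−p*) = e.
So p* = h − e/c = 0.89 − 0.71/1.06 = 0.89 − 0.6698 = 0.2202.

0.220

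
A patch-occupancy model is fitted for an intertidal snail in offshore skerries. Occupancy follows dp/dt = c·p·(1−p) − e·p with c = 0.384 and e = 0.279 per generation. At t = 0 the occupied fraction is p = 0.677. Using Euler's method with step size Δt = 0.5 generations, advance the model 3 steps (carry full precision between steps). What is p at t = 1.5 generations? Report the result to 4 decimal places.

0.5479

Update rule: p ← p + [c·p·(1−p) − e·p]·Δt with Δt = 0.5.
p: 0.67700 → 0.62454  (Δp = -0.05246)
p: 0.62454 → 0.58244  (Δp = -0.04210)
p: 0.58244 → 0.54789  (Δp = -0.03456)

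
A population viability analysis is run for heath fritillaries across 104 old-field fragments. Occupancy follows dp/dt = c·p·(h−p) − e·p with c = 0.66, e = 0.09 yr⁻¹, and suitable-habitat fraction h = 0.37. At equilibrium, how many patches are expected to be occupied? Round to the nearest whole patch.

p* = h − e/c = 0.37 − 0.1364 = 0.2336.
Expected occupied patches = N × p* = 104 × 0.2336 = 24.30 ≈ 24.

24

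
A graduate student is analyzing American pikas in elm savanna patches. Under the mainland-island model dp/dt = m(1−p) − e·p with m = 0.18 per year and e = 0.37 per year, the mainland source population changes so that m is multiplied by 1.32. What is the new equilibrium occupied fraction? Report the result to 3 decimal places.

Before: p* = 0.18/(0.18+0.37) = 0.3273.
After: m = 0.2376, e = 0.37; p* = 0.2376/0.6076 = 0.3910.

0.391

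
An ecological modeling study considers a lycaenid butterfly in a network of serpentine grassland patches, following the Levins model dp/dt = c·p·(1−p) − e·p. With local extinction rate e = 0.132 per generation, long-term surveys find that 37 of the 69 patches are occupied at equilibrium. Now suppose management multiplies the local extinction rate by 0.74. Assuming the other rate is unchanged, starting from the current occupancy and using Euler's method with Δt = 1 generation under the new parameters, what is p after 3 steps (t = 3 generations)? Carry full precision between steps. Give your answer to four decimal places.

0.5847

Observed p* = 37/69 = 0.53623.
Balance c(1−p*) = e gives c = e/(1 − 0.53623) = 0.132/0.46377 = 0.28463.
Starting from p₀ = 0.53623; update p ← p + (dp/dt)·Δt with the new parameters.
  1  |  dp/dt·Δt = +0.018403  |  p_1 = 0.554635
  2  |  dp/dt·Δt = +0.016130  |  p_2 = 0.570765
  3  |  dp/dt·Δt = +0.013979  |  p_3 = 0.584744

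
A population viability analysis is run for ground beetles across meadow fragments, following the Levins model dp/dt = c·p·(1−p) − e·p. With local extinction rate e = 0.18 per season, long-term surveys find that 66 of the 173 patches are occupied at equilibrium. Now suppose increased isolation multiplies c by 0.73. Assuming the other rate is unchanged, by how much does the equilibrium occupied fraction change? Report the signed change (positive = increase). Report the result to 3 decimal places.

-0.229

Observed p* = 66/173 = 0.38150.
Balance c(1−p*) = e gives c = e/(1 − 0.38150) = 0.18/0.61850 = 0.29103.
New p* = 1 − e/c = 1 − 0.18000/0.21245 = 0.15274.
Δp* = 0.15274 − 0.38150 = -0.22876.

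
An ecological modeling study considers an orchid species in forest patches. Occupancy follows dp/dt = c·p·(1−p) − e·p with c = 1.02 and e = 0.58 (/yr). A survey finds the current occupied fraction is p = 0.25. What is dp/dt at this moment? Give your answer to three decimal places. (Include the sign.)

Colonization term: c·p·(1−p) = 1.02×0.25×0.7500 = 0.19125.
Extinction term: e·p = 0.14500.
dp/dt = 0.19125 − 0.14500 = 0.04625.

0.046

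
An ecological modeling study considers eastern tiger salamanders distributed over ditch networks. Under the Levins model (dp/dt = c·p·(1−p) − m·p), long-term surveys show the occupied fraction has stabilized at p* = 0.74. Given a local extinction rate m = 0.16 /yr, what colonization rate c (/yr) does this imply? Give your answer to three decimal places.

0.615

At equilibrium c(1−p*) = m, so c = m/(1−p*).
c = 0.16/(1 − 0.74) = 0.16/0.2600 = 0.6154.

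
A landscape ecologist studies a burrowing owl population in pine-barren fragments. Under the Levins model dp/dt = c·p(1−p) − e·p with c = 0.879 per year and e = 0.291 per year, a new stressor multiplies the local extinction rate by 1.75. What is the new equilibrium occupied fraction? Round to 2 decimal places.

0.42

Before: p* = 1 − 0.291/0.879 = 0.6689.
After the change, c = 0.879, e = 0.50925, so p* = 1 − 0.50925/0.879 = 0.4206.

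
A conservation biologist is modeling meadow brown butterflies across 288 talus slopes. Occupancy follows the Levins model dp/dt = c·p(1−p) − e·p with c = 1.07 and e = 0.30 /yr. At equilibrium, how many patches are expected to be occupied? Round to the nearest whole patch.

207

p* = 1 − e/c = 1 − 0.30/1.07 = 0.7196.
Expected occupied patches = N × p* = 288 × 0.7196 = 207.25 ≈ 207.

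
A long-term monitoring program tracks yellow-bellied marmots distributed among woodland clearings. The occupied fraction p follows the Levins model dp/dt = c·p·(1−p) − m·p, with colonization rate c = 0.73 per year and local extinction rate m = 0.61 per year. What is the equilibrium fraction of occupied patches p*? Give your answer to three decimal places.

At equilibrium, colonization balances extinction: c·p*·(1−p*) = m·p*.
So p* = 1 − m/c = 1 − 0.61/0.73 = 1 − 0.8356 = 0.1644.

0.164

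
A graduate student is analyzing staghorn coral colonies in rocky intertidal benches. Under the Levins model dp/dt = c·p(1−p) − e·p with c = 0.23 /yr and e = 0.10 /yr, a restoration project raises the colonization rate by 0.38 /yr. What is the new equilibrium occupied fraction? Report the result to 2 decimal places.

0.84

Before: p* = 1 − 0.10/0.23 = 0.5652.
After the change, c = 0.61, e = 0.1, so p* = 1 − 0.1/0.61 = 0.8361.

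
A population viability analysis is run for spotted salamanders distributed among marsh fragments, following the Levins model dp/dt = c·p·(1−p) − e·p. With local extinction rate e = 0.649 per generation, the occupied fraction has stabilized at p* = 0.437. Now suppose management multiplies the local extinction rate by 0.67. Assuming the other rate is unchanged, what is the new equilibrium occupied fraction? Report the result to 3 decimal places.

0.623

Balance c(1−p*) = e gives c = e/(1 − 0.43700) = 0.649/0.56300 = 1.15275.
New p* = 1 − e/c = 1 − 0.43483/1.15275 = 0.62279.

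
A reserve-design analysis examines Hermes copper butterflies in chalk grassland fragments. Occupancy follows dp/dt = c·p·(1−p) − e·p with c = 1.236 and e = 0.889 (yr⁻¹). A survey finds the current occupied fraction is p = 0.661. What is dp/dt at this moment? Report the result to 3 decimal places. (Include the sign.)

-0.311

Colonization term: c·p·(1−p) = 1.236×0.661×0.3390 = 0.27696.
Extinction term: e·p = 0.58763.
dp/dt = 0.27696 − 0.58763 = -0.31067.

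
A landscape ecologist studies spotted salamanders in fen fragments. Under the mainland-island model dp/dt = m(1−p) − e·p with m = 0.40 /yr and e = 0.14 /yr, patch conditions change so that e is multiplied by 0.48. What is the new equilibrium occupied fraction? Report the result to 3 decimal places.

Before: p* = 0.40/(0.40+0.14) = 0.7407.
After: m = 0.4, e = 0.0672; p* = 0.4/0.4672 = 0.8562.

0.856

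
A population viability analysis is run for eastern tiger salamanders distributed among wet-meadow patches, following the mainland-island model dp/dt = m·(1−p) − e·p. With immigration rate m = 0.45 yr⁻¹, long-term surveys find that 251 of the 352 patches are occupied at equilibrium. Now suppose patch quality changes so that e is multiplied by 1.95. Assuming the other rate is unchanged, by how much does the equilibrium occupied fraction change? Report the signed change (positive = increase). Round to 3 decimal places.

Observed p* = 251/352 = 0.71307.
Balance m(1−p*) = e·p* gives e = m(1−p*)/p* = 0.45×0.28693/0.71307 = 0.18107.
New p* = m/(m+e) = 0.45000/(0.45000+0.35309) = 0.56034.
Δp* = 0.56034 − 0.71307 = -0.15273.

-0.153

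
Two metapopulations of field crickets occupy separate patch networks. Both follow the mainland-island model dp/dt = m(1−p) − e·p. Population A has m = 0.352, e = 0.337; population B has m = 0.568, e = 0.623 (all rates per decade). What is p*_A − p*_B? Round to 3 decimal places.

0.034

A: p*_A = m/(m+e) = 0.352/0.6890 = 0.5109.
B: p*_B = 0.568/1.1910 = 0.4769.
p*_A − p*_B = 0.5109 − 0.4769 = 0.0340.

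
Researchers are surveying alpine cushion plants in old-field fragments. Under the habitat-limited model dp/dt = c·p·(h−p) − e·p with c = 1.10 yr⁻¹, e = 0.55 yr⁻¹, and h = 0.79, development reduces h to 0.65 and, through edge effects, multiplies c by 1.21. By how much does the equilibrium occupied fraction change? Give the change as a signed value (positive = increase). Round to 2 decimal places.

-0.05

Before: p* = h − e/c = 0.79 − 0.55/1.10 = 0.79 − 0.5000 = 0.2900.
After: c = 1.331, e = 0.55, h = 0.65; p* = 0.65 − 0.55/1.331 = 0.2368.
Δp* = 0.2368 − 0.2900 = -0.0532.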